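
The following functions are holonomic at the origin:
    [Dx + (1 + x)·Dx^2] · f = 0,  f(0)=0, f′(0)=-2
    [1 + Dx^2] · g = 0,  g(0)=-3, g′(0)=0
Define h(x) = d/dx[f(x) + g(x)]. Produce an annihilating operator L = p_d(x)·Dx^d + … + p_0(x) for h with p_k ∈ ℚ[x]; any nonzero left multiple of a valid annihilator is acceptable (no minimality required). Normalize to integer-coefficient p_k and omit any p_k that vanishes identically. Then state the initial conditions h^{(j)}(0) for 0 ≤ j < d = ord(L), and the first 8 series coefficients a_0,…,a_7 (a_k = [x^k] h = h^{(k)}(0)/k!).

f: a_k = 0, -2, 1, -2/3, 1/2, -2/5, 1/3, -2/7, …
g: a_k = -3, 0, 3/2, 0, -1/8, 0, 1/240, 0, …
Weyl lclm of L_f,L_g ⇒ L₀ (ord ≤ 4).
h=h₀': d/dx-closure on L₀ ⇒ L.
L = (7 + 2·x + x^2) + (3 + 5·x + 3·x^2 + x^3)·Dx + (7 + 2·x + x^2)·Dx^2 + (3 + 5·x + 3·x^2 + x^3)·Dx^3  (order 3).
h: a_k = -2, 5, -2, 3/2, -2, 81/40, -2, 3359/1680, …
ICs: h(0) = -2, h′(0) = 5, h′′(0) = -4.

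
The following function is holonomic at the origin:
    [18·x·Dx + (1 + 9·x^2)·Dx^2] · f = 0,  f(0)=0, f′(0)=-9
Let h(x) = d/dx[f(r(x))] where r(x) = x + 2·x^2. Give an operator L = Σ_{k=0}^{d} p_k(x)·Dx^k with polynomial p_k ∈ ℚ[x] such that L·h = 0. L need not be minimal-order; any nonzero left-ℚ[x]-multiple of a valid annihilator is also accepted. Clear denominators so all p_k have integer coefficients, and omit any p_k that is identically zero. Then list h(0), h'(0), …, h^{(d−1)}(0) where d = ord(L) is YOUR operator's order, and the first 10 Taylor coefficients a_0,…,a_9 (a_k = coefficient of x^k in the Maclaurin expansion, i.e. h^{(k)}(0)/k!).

f: a_k = 0, -9, 0, 27, 0, -729/5, 0, 6561/7, 0, -6561, …
h₀=f(r): pull back L_f along r ⇒ L₀.
Derive L from L₀ (diff closure).
L = (-4 + 18·x + 144·x^2 + 432·x^3 + 432·x^4) + (1 + 4·x + 9·x^2 + 72·x^3 + 180·x^4 + 144·x^5)·Dx  (order 1).
h: a_k = -9, -36, 81, 648, 891, -7452, -34263, 11664, 544563, 1396764, …
ICs: h(0) = -9.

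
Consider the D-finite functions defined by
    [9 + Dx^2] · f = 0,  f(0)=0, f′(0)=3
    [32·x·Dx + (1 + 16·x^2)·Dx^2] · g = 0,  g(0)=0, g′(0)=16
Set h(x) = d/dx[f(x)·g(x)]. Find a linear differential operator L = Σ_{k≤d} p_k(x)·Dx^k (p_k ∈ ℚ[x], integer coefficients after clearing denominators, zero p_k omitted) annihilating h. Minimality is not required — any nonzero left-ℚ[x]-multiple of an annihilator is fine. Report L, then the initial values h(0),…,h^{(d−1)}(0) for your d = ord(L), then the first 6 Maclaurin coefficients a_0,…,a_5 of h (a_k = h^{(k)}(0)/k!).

f: a_k = 0, 3, 0, -9/2, 0, 81/40, …
g: a_k = 0, 16, 0, -256/3, 0, 4096/5, …
Product ⇒ symmetric product L₀, ord ≤ 4.
h₀' ⇒ L via d/dx closure of L₀.
L = (2922993 + 113986656·x^2 + 3239661312·x^4 + 5952061440·x^6 + 4156489728·x^8 - 7644119040·x^10 + 110075314176·x^12) + (1760832·x + 128480256·x^3 + 1888911360·x^5 + 5308416000·x^7 + 15288238080·x^9 + 48922361856·x^11)·Dx + (341202 + 13887168·x^2 + 389230080·x^4 + 940474368·x^6 + 1603141632·x^8 + 3737124864·x^10 + 24461180928·x^12)·Dx^2 + (195648·x + 14275584·x^3 + 209879040·x^5 + 589824000·x^7 + 1698693120·x^9 + 5435817984·x^11)·Dx^3 + (1825 + 135776·x^2 + 3251968·x^4 + 31014912·x^6 + 126812160·x^8 + 509607936·x^10 + 1358954496·x^12)·Dx^4  (order 4).
h: a_k = 0, 96, 0, -1312, 0, 17244, …
ICs: h(0) = 0, h′(0) = 96, h′′(0) = 0, h′′′(0) = -7872.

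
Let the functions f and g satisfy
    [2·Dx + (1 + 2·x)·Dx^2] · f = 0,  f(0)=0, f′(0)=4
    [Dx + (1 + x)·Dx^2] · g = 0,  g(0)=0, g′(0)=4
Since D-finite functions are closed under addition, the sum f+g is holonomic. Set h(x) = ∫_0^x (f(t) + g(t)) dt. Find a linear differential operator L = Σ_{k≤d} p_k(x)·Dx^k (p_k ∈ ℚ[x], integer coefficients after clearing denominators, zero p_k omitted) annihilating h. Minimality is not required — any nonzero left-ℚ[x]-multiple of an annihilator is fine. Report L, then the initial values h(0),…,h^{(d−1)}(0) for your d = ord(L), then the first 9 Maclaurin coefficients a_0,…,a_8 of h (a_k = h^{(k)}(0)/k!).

L = 4·Dx^2 + (6 + 8·x)·Dx^3 + (1 + 3·x + 2·x^2)·Dx^4  (order 4).
h: a_k = 0, 0, 4, -2, 5/3, -9/5, 34/15, -22/7, 65/14, …
ICs: h(0) = 0, h′(0) = 0, h′′(0) = 8, h′′′(0) = -12.

f: a_k = 0, 4, -4, 16/3, -8, 64/5, -64/3, 256/7, -64, …
g: a_k = 0, 4, -2, 4/3, -1, 4/5, -2/3, 4/7, -1/2, …
Sum ⇒ L₀ = lclm(L_f,L_g) in ℚ(x)⟨Dx⟩.
Integrate: L := L₀·Dx.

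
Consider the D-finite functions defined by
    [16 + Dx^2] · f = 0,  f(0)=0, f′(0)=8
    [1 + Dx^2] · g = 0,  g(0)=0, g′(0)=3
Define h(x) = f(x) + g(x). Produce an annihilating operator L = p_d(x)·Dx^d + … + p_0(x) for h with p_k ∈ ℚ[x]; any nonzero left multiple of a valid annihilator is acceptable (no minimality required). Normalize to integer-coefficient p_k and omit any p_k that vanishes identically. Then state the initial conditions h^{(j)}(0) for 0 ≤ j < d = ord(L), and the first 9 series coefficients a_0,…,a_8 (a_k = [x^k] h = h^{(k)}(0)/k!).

L = 16 + 17·Dx^2 + Dx^4  (order 4).
h: a_k = 0, 11, 0, -131/6, 0, 2051/120, 0, -32771/5040, 0, …
ICs: h(0) = 0, h′(0) = 11, h′′(0) = 0, h′′′(0) = -131.

f: a_k = 0, 8, 0, -64/3, 0, 256/15, 0, -2048/315, 0, …
g: a_k = 0, 3, 0, -1/2, 0, 1/40, 0, -1/1680, 0, …
Weyl lclm of L_f,L_g ⇒ L₀ (ord ≤ 4).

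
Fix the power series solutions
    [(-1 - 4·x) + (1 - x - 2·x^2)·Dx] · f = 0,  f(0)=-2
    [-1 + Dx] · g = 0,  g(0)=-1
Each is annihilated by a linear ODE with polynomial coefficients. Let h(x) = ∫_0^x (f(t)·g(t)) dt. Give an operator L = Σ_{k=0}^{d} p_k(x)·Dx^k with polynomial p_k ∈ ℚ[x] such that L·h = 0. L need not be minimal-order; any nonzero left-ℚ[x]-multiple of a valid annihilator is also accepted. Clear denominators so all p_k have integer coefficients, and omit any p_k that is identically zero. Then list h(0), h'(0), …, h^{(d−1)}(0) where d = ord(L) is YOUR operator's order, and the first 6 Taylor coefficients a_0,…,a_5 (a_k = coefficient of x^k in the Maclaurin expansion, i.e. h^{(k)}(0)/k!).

f: a_k = -2, -2, -6, -10, -22, -42, …
g: a_k = -1, -1, -1/2, -1/6, -1/24, -1/120, …
Product ⇒ symmetric product L₀, ord ≤ 1.
h=∫₀ˣh₀: take L = L₀·Dx.
L = (2 + 3·x - 2·x^2)·Dx + (-1 + x + 2·x^2)·Dx^2  (order 2).
h: a_k = 0, 2, 2, 3, 13/3, 85/12, …
ICs: h(0) = 0, h′(0) = 2.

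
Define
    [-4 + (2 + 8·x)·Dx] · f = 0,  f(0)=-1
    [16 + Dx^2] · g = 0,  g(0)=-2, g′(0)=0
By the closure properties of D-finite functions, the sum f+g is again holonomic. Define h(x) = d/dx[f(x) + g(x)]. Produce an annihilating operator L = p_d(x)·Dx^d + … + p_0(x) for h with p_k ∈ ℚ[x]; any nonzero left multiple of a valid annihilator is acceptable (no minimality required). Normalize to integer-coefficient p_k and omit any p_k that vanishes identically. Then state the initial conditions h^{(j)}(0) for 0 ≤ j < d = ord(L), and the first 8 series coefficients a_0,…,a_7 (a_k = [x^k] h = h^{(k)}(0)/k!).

f: a_k = -1, -2, 2, -4, 10, -28, 84, -264, …
g: a_k = -2, 0, 16, 0, -64/3, 0, 512/45, 0, …
f+g: L₀ = lclm(L_f,L_g), ord ≤ 1+2.
Differentiate: ansatz ord ≤ ord L₀ ⇒ L.
L = (-608 - 1024·x - 2048·x^2) + (-112 - 960·x - 3072·x^2 - 4096·x^3)·Dx + (-38 - 64·x - 128·x^2)·Dx^2 + (-7 - 60·x - 192·x^2 - 256·x^3)·Dx^3  (order 3).
h: a_k = -2, 36, -12, -136/3, -140, 8584/15, -1848, 2153968/315, …
ICs: h(0) = -2, h′(0) = 36, h′′(0) = -24.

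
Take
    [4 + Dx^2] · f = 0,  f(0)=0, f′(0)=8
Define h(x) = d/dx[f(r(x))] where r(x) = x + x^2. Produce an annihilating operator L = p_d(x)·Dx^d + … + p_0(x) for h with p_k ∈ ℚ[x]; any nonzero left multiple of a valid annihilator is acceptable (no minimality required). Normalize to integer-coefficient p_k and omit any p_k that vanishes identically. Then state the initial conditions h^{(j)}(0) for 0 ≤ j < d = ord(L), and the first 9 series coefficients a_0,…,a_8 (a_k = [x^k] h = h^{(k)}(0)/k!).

f: a_k = 0, 8, 0, -16/3, 0, 16/15, 0, -32/315, 0, …
L₀ from L_f via x↦r, Dx↦r'^{-1}Dx.
Differentiate: ansatz ord ≤ ord L₀ ⇒ L.
L = (16 + 32·x + 96·x^2 + 128·x^3 + 64·x^4) + (-6 - 12·x)·Dx + (1 + 4·x + 4·x^2)·Dx^2  (order 2).
h: a_k = 8, 16, -16, -64, -224/3, 0, 3328/45, 3584/45, 9088/315, …
ICs: h(0) = 8, h′(0) = 16.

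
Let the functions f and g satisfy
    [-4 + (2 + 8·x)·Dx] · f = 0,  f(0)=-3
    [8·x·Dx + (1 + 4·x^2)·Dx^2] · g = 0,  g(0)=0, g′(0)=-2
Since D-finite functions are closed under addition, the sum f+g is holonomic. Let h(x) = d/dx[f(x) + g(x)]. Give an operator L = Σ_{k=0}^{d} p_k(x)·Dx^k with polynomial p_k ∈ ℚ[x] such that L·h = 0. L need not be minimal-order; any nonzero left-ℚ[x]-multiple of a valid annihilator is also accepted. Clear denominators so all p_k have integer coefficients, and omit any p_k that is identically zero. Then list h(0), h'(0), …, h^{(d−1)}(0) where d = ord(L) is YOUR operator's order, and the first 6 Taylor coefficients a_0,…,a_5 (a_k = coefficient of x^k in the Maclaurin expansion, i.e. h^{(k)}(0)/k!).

L = (-8 - 80·x + 96·x^2 + 192·x^3) + (-10 - 32·x - 64·x^2 + 384·x^3 + 672·x^4)·Dx + (-1 + 24·x^2 + 48·x^3 + 112·x^4 + 192·x^5)·Dx^2  (order 2).
h: a_k = -8, 12, -28, 120, -452, 1512, …
ICs: h(0) = -8, h′(0) = 12.

f: a_k = -3, -6, 6, -12, 30, -84, …
g: a_k = 0, -2, 0, 8/3, 0, -32/5, …
Sum ⇒ L₀ = lclm(L_f,L_g) in ℚ(x)⟨Dx⟩.
h₀' ⇒ L via d/dx closure of L₀.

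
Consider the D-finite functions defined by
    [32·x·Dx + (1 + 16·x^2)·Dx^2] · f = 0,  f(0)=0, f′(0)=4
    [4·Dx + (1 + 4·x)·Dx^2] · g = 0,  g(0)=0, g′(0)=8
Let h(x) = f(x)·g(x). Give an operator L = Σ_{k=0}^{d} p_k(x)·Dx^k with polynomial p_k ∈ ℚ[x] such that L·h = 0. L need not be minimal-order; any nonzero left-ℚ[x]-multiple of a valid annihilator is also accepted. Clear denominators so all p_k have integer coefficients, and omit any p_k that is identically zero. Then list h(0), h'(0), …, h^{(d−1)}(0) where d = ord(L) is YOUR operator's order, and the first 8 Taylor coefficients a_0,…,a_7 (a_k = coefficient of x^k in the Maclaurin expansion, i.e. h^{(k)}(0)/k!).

f: a_k = 0, 4, 0, -64/3, 0, 1024/5, 0, -16384/7, …
g: a_k = 0, 8, -16, 128/3, -128, 2048/5, -4096/3, 32768/7, …
f·g: L₀ = L_f ⊗_s L_g, ord ≤ 2·2.
L = (1536 + 11264·x + 81920·x^2 + 638976·x^3 + 1966080·x^4 + 3407872·x^5 + 4194304·x^7)·Dx + (288 + 7936·x + 78848·x^2 + 495616·x^3 + 2228224·x^4 + 6094848·x^5 + 9175040·x^6 + 3145728·x^7 + 14680064·x^8)·Dx^2 + (48 + 1024·x + 12288·x^2 + 79872·x^3 + 368640·x^4 + 1277952·x^5 + 3145728·x^6 + 4718592·x^7 + 3145728·x^8 + 8388608·x^9)·Dx^3 + (5 + 72·x + 592·x^2 + 3584·x^3 + 16896·x^4 + 61440·x^5 + 172032·x^6 + 393216·x^7 + 589824·x^8 + 524288·x^9 + 1048576·x^10)·Dx^4  (order 4).
h: a_k = 0, 0, 32, -64, 0, -512/3, 106496/45, -90112/15, …
ICs: h(0) = 0, h′(0) = 0, h′′(0) = 64, h′′′(0) = -384.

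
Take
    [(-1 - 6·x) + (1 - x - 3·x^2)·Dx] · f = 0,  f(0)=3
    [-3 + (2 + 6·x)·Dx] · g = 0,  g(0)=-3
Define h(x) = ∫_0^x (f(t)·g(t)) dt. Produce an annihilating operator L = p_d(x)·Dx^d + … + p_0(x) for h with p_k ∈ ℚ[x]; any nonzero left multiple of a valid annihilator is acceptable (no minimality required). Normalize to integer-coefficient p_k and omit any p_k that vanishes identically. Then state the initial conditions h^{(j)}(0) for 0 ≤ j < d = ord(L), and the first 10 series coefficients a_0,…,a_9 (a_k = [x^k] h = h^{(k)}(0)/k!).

L = (5 + 15·x + 27·x^2)·Dx + (-2 - 4·x + 12·x^2 + 18·x^3)·Dx^2  (order 2).
h: a_k = 0, -9, -45/4, -105/8, -1953/64, -27099/640, -54417/512, -1165599/7168, -6898761/16384, -21882851/32768, …
ICs: h(0) = 0, h′(0) = -9.

f: a_k = 3, 3, 12, 21, 57, 120, 291, 651, 1524, 3477, …
g: a_k = -3, -9/2, 27/8, -81/16, 1215/128, -5103/256, 45927/1024, -216513/2048, 8444007/32768, -42220035/65536, …
h₀=f·g: eliminate ⇒ L₀, order ≤ 1·1.
Integrate: L := L₀·Dx.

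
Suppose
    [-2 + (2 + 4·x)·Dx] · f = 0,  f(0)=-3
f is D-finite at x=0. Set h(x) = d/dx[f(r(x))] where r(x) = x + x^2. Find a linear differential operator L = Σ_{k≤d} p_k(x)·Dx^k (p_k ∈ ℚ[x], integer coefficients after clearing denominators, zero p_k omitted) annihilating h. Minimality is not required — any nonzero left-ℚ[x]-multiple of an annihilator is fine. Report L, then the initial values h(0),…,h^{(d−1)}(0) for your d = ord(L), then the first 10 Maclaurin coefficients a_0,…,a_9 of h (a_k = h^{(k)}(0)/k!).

L = 1 + (-1 - 4·x - 6·x^2 - 4·x^3)·Dx  (order 1).
h: a_k = -3, -3, 9/2, -9/2, 15/8, 27/8, -147/16, 183/16, -729/128, -1185/128, …
ICs: h(0) = -3.

f: a_k = -3, -3, 3/2, -3/2, 15/8, -21/8, 63/16, -99/16, 1287/128, -2145/128, …
Change of var in L_f (x↦r) gives L₀.
h₀' ⇒ L via d/dx closure of L₀.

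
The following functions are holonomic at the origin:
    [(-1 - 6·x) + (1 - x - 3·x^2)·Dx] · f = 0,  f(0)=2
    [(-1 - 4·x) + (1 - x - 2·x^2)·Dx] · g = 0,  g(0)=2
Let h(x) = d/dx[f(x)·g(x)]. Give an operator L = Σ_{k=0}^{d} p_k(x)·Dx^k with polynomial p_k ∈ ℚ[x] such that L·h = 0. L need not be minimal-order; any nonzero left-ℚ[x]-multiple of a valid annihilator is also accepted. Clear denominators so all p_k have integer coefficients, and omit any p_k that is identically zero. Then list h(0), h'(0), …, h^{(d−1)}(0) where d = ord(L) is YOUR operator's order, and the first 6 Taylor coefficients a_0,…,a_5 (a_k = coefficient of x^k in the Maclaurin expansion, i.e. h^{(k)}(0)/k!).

L = (16 + 18·x - 36·x^2 - 368·x^3 - 132·x^4 + 900·x^5 + 720·x^6) + (-2 - 4·x + 39·x^2 + 16·x^3 - 160·x^4 - 69·x^5 + 210·x^6 + 144·x^7)·Dx  (order 1).
h: a_k = 8, 64, 228, 864, 2640, 8088, …
ICs: h(0) = 8.

f: a_k = 2, 2, 8, 14, 38, 80, …
g: a_k = 2, 2, 6, 10, 22, 42, …
f·g: L₀ = L_f ⊗_s L_g, ord ≤ 1·1.
Differentiate: ansatz ord ≤ ord L₀ ⇒ L.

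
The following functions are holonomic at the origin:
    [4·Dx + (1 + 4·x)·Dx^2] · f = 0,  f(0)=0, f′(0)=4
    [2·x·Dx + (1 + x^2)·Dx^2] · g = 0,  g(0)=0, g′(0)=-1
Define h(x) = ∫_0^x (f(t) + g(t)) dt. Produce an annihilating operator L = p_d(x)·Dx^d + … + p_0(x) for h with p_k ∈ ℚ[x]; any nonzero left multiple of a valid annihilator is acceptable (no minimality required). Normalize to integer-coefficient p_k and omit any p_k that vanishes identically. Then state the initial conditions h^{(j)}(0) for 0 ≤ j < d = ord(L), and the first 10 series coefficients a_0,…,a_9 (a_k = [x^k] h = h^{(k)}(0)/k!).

L = (-4 - 48·x + 12·x^2 + 16·x^3)·Dx^2 + (-17 - 8·x - 45·x^2 + 24·x^3 + 32·x^4)·Dx^3 + (-2 - 7·x + 4·x^2 + x^3 + 6·x^4 + 8·x^5)·Dx^4  (order 4).
h: a_k = 0, 0, 3/2, -8/3, 65/12, -64/5, 341/10, -2048/21, 16385/56, -8192/9, …
ICs: h(0) = 0, h′(0) = 0, h′′(0) = 3, h′′′(0) = -16.

f: a_k = 0, 4, -8, 64/3, -64, 1024/5, -2048/3, 16384/7, -8192, 262144/9, …
g: a_k = 0, -1, 0, 1/3, 0, -1/5, 0, 1/7, 0, -1/9, …
f+g: L₀ = lclm(L_f,L_g), ord ≤ 2+2.
∫: right-multiply L₀ by Dx.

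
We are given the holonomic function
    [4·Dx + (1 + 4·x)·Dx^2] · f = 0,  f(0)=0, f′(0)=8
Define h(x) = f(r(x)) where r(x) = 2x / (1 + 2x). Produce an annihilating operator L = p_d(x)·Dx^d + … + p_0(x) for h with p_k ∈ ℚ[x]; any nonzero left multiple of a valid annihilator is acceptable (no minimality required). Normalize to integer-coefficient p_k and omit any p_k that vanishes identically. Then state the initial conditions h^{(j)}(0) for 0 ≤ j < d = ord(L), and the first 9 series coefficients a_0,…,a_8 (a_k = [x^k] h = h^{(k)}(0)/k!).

f: a_k = 0, 8, -16, 128/3, -128, 2048/5, -4096/3, 32768/7, -16384, …
h₀=f(r): pull back L_f along r ⇒ L₀.
L = (12 + 40·x)·Dx + (1 + 12·x + 20·x^2)·Dx^2  (order 2).
h: a_k = 0, 16, -96, 1984/3, -4992, 199936/5, -333312, 19999744/7, -24999936, …
ICs: h(0) = 0, h′(0) = 16.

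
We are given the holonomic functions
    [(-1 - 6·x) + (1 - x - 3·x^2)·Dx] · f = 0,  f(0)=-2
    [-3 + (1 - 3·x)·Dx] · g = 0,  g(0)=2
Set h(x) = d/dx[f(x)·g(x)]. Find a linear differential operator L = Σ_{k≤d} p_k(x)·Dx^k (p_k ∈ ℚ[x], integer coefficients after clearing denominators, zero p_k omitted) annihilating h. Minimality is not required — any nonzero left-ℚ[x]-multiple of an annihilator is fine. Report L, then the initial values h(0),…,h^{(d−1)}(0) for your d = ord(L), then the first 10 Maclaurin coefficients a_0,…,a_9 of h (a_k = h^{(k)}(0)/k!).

L = (32 - 54·x - 216·x^2 + 972·x^4) + (-4 + 16·x + 27·x^2 - 144·x^3 + 243·x^5)·Dx  (order 1).
h: a_k = -16, -128, -660, -2944, -11840, -44952, -163408, -576512, -1987452, -6732160, …
ICs: h(0) = -16.

f: a_k = -2, -2, -8, -14, -38, -80, -194, -434, -1016, -2318, …
g: a_k = 2, 6, 18, 54, 162, 486, 1458, 4374, 13122, 39366, …
f·g: L₀ = L_f ⊗_s L_g, ord ≤ 1·1.
Differentiate: ansatz ord ≤ ord L₀ ⇒ L.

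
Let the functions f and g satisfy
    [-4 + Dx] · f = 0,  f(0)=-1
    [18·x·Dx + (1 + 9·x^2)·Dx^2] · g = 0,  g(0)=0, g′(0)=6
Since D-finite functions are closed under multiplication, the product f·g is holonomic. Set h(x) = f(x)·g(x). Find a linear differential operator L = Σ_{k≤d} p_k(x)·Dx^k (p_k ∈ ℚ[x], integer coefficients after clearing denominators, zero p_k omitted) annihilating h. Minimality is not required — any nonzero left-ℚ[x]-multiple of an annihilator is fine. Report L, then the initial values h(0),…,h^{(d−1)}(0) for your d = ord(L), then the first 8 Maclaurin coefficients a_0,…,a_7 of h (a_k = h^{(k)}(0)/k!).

L = (16 - 72·x + 144·x^2) + (-8 + 18·x - 72·x^2)·Dx + (1 + 9·x^2)·Dx^2  (order 2).
h: a_k = 0, -6, -24, -30, 8, -86/5, -248, 538/105, …
ICs: h(0) = 0, h′(0) = -6.

f: a_k = -1, -4, -8, -32/3, -32/3, -128/15, -256/45, -1024/315, …
g: a_k = 0, 6, 0, -18, 0, 486/5, 0, -4374/7, …
L₀ := L_f ⊗_s L_g (sym. prod.), ord ≤ 2.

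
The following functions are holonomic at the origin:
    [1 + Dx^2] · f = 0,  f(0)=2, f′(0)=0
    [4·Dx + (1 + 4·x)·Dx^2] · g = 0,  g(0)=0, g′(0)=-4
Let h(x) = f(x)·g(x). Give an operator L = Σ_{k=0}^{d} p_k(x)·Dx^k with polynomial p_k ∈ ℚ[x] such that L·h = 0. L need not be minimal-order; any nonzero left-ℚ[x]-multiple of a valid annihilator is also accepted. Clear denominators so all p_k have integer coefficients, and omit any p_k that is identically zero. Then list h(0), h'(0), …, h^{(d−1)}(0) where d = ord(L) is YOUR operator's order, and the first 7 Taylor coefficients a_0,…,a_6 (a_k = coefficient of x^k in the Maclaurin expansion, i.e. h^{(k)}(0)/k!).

L = (-147 - 144·x - 224·x^2 + 256·x^3 + 256·x^4) + (-56 - 160·x + 384·x^2 + 512·x^3)·Dx + (-150 - 160·x - 192·x^2 + 512·x^3 + 512·x^4)·Dx^2 + (-56 - 160·x + 384·x^2 + 512·x^3)·Dx^3 + (-3 - 16·x + 32·x^2 + 256·x^3 + 256·x^4)·Dx^4  (order 4).
h: a_k = 0, -8, 16, -116/3, 120, -1943/5, 1302, …
ICs: h(0) = 0, h′(0) = -8, h′′(0) = 32, h′′′(0) = -232.

f: a_k = 2, 0, -1, 0, 1/12, 0, -1/360, …
g: a_k = 0, -4, 8, -64/3, 64, -1024/5, 2048/3, …
f·g: L₀ = L_f ⊗_s L_g, ord ≤ 2·2.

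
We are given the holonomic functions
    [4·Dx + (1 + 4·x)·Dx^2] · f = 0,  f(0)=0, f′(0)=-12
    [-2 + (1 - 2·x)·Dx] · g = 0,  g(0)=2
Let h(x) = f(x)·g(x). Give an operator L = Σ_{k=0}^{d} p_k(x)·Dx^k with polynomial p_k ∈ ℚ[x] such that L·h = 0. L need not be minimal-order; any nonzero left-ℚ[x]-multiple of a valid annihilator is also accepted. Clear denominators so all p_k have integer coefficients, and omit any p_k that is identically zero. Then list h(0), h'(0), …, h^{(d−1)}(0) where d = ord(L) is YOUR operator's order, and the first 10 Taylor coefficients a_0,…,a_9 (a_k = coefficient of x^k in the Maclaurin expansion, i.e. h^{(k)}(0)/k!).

L = 8 + 24·x·Dx + (-1 - 2·x + 8·x^2)·Dx^2  (order 2).
h: a_k = 0, -24, 0, -128, 128, -4864/5, 10752/5, -340992/35, 1038336/35, -12120064/105, …
ICs: h(0) = 0, h′(0) = -24.

f: a_k = 0, -12, 24, -64, 192, -3072/5, 2048, -49152/7, 24576, -262144/3, …
g: a_k = 2, 4, 8, 16, 32, 64, 128, 256, 512, 1024, …
L₀ := L_f ⊗_s L_g (sym. prod.), ord ≤ 2.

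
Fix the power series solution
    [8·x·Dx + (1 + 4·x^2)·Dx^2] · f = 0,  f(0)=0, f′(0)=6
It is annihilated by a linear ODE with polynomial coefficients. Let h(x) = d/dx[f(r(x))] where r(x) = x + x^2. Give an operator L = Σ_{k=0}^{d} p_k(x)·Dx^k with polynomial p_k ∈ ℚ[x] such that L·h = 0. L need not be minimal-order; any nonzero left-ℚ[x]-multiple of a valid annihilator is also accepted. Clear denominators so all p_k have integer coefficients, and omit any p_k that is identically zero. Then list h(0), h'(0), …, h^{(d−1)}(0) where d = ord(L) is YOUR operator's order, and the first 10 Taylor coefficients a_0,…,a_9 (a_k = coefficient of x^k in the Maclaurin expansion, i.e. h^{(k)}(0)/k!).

f: a_k = 0, 6, 0, -8, 0, 96/5, 0, -384/7, 0, 512/3, …
f∘r: x↦r, Dx↦Dx/r' in L_f ⇒ L₀.
h=h₀': d/dx-closure on L₀ ⇒ L.
L = (-2 + 8·x + 32·x^2 + 48·x^3 + 24·x^4) + (1 + 2·x + 4·x^2 + 16·x^3 + 20·x^4 + 8·x^5)·Dx  (order 1).
h: a_k = 6, 12, -24, -96, -24, 528, 960, -1536, -7968, -3648, …
ICs: h(0) = 6.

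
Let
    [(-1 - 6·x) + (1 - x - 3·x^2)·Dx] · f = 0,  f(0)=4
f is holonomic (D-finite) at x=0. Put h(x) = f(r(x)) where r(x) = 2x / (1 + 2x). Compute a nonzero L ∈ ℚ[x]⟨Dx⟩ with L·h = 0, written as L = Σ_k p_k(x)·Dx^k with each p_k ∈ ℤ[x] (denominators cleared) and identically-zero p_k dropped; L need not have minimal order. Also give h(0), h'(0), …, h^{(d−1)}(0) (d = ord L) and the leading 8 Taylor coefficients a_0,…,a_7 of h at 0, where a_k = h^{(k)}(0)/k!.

f: a_k = 4, 4, 16, 28, 76, 160, 388, 868, …
f∘r: x↦r, Dx↦Dx/r' in L_f ⇒ L₀.
L = (2 + 28·x) + (-1 - 4·x + 8·x^2 + 24·x^3)·Dx  (order 1).
h: a_k = 4, 8, 48, 0, 576, -1152, 9216, -32256, …
ICs: h(0) = 4.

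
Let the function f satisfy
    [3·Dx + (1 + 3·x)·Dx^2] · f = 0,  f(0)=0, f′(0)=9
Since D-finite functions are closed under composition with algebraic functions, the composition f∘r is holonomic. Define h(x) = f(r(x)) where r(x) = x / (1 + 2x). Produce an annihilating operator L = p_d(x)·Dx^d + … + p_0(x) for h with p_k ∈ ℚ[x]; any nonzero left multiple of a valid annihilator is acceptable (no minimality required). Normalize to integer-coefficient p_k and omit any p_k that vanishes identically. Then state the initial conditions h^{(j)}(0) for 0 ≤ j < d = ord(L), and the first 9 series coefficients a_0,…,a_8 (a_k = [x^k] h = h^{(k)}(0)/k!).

f: a_k = 0, 9, -27/2, 27, -243/4, 729/5, -729/2, 6561/7, -19683/8, …
L₀ from L_f via x↦r, Dx↦r'^{-1}Dx.
L = (7 + 20·x)·Dx + (1 + 7·x + 10·x^2)·Dx^2  (order 2).
h: a_k = 0, 9, -63/2, 117, -1827/4, 9279/5, -15561/2, 233991/7, -1171107/8, …
ICs: h(0) = 0, h′(0) = 9.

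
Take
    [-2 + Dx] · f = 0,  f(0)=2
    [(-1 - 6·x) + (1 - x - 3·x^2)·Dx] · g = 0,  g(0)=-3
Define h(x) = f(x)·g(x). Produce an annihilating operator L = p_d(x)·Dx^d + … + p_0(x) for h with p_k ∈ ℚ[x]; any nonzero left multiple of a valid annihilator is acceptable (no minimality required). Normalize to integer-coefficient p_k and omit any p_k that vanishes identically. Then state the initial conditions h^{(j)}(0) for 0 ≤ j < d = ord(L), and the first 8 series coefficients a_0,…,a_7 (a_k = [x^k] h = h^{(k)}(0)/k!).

f: a_k = 2, 4, 4, 8/3, 4/3, 8/15, 8/45, 16/315, …
g: a_k = -3, -3, -12, -21, -57, -120, -291, -651, …
Product ⇒ symmetric product L₀, ord ≤ 1.
L = (3 + 4·x - 6·x^2) + (-1 + x + 3·x^2)·Dx  (order 1).
h: a_k = -6, -18, -48, -110, -258, -2948/5, -20462/15, -109658/35, …
ICs: h(0) = -6.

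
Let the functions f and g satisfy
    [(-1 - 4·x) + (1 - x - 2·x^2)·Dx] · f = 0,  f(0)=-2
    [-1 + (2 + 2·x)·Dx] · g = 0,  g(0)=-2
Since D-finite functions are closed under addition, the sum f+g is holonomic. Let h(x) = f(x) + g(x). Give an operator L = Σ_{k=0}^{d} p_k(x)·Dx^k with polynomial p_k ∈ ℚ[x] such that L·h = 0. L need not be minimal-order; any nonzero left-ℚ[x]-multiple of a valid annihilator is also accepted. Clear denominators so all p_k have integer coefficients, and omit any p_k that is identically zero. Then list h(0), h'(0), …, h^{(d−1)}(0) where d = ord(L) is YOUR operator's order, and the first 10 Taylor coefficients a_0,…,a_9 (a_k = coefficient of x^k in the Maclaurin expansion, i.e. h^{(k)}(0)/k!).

f: a_k = -2, -2, -6, -10, -22, -42, -86, -170, -342, -682, …
g: a_k = -2, -1, 1/4, -1/8, 5/64, -7/128, 21/512, -33/1024, 429/16384, -715/32768, …
h₀=f+g: left-lcm gives L₀, ord ≤ 2.
L = (-13 - 26·x - 40·x^2) + (25 + 69·x + 144·x^2 + 100·x^3)·Dx + (-2 - 20·x + 6·x^2 + 64·x^3 + 40·x^4)·Dx^2  (order 2).
h: a_k = -4, -3, -23/4, -81/8, -1403/64, -5383/128, -44011/512, -174113/1024, -5602899/16384, -22348491/32768, …
ICs: h(0) = -4, h′(0) = -3.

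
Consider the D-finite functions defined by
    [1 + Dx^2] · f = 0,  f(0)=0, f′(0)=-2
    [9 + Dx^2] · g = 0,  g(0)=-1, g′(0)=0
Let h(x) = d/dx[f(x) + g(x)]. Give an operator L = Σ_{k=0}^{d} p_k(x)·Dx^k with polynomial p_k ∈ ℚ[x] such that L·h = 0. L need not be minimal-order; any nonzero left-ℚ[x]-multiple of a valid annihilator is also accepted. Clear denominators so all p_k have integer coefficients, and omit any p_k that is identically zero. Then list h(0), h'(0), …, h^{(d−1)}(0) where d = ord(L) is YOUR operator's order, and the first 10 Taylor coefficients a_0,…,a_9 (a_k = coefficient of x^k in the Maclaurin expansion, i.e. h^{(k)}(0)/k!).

f: a_k = 0, -2, 0, 1/3, 0, -1/60, 0, 1/2520, 0, -1/181440, …
g: a_k = -1, 0, 9/2, 0, -27/8, 0, 81/80, 0, -729/4480, 0, …
h₀=f+g: left-lcm gives L₀, ord ≤ 4.
h=h₀': d/dx-closure on L₀ ⇒ L.
L = 9 + 10·Dx^2 + Dx^4  (order 4).
h: a_k = -2, 9, 1, -27/2, -1/12, 243/40, 1/360, -729/560, -1/20160, 729/4480, …
ICs: h(0) = -2, h′(0) = 9, h′′(0) = 2, h′′′(0) = -81.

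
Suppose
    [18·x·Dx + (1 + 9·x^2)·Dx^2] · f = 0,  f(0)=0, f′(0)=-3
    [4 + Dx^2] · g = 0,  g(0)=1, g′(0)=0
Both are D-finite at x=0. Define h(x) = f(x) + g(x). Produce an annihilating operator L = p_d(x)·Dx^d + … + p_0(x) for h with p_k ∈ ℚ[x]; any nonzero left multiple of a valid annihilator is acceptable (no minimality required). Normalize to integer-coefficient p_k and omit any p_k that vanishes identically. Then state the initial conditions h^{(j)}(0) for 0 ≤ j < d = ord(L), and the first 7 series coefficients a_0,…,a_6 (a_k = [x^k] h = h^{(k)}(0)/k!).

f: a_k = 0, -3, 0, 9, 0, -243/5, 0, …
g: a_k = 1, 0, -2, 0, 2/3, 0, -4/45, …
Sum ⇒ L₀ = lclm(L_f,L_g) in ℚ(x)⟨Dx⟩.
L = (-3744·x + 37584·x^3 + 11664·x^5)·Dx + (-28 + 864·x^2 + 10692·x^4 + 5832·x^6)·Dx^2 + (-936·x + 9396·x^3 + 2916·x^5)·Dx^3 + (-7 + 216·x^2 + 2673·x^4 + 1458·x^6)·Dx^4  (order 4).
h: a_k = 1, -3, -2, 9, 2/3, -243/5, -4/45, …
ICs: h(0) = 1, h′(0) = -3, h′′(0) = -4, h′′′(0) = 54.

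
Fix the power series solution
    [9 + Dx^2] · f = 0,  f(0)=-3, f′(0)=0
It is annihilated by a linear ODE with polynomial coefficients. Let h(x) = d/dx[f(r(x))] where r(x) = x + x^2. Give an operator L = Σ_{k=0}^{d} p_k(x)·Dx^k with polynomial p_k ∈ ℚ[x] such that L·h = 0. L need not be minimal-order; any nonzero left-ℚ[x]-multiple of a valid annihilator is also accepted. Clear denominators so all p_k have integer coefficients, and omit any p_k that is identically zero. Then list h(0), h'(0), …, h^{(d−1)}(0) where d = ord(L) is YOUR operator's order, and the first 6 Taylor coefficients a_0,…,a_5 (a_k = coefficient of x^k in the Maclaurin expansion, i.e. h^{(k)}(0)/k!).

f: a_k = -3, 0, 27/2, 0, -81/8, 0, …
f∘r: x↦r, Dx↦Dx/r' in L_f ⇒ L₀.
Differentiate: ansatz ord ≤ ord L₀ ⇒ L.
L = (21 + 72·x + 216·x^2 + 288·x^3 + 144·x^4) + (-6 - 12·x)·Dx + (1 + 4·x + 4·x^2)·Dx^2  (order 2).
h: a_k = 0, 27, 81, 27/2, -405/2, -13851/40, …
ICs: h(0) = 0, h′(0) = 27.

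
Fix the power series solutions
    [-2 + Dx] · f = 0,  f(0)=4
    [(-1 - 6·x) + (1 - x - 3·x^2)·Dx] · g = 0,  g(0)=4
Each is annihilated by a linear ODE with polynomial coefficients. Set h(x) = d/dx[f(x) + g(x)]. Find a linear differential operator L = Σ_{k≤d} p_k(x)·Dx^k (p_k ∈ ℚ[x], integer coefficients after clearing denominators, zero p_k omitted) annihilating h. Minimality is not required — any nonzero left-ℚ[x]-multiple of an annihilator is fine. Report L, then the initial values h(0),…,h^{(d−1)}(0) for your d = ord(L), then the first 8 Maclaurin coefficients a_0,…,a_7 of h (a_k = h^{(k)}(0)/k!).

L = (26 + 268·x + 300·x^2 + 864·x^3 + 324·x^4) + (-19 - 136·x - 196·x^2 - 372·x^3 + 90·x^4 + 108·x^5)·Dx + (3 + x + 23·x^2 - 30·x^3 - 126·x^4 - 54·x^5)·Dx^2  (order 2).
h: a_k = 12, 48, 100, 944/3, 2416/3, 34952/15, 273452/45, 5120704/315, …
ICs: h(0) = 12, h′(0) = 48.

f: a_k = 4, 8, 8, 16/3, 8/3, 16/15, 16/45, 32/315, …
g: a_k = 4, 4, 16, 28, 76, 160, 388, 868, …
f+g: L₀ = lclm(L_f,L_g), ord ≤ 1+1.
Differentiate: ansatz ord ≤ ord L₀ ⇒ L.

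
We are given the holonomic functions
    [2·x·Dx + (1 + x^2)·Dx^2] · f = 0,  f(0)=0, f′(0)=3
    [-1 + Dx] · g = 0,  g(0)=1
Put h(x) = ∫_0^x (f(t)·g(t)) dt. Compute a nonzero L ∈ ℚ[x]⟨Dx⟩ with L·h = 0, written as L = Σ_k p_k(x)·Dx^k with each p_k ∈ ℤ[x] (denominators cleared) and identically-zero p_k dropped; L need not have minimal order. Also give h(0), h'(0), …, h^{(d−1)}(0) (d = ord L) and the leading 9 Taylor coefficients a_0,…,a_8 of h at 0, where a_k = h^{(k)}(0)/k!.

f: a_k = 0, 3, 0, -1, 0, 3/5, 0, -3/7, 0, …
g: a_k = 1, 1, 1/2, 1/6, 1/24, 1/120, 1/720, 1/5040, 1/40320, …
Product ⇒ symmetric product L₀, ord ≤ 2.
∫: right-multiply L₀ by Dx.
L = (1 - 2·x + x^2)·Dx + (-2 + 2·x - 2·x^2)·Dx^2 + (1 + x^2)·Dx^3  (order 3).
h: a_k = 0, 0, 3/2, 1, 1/8, -1/10, 3/80, 11/168, -93/4480, …
ICs: h(0) = 0, h′(0) = 0, h′′(0) = 3.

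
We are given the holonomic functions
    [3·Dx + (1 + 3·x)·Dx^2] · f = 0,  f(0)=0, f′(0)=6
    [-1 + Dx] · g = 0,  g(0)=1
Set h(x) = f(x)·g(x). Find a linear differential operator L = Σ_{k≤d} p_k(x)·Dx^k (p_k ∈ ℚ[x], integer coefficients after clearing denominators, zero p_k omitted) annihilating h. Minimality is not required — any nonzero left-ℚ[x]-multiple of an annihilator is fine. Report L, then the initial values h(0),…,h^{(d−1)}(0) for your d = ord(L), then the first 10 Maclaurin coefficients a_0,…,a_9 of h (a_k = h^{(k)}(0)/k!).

f: a_k = 0, 6, -9, 18, -81/2, 486/5, -243, 4374/7, -6561/4, 4374, …
g: a_k = 1, 1, 1/2, 1/6, 1/24, 1/120, 1/720, 1/5040, 1/40320, 1/362880, …
f·g: L₀ = L_f ⊗_s L_g, ord ≤ 2·1.
L = (-2 + 3·x) + (1 - 6·x)·Dx + (1 + 3·x)·Dx^2  (order 2).
h: a_k = 0, 6, -3, 12, -26, 1289/20, -1307/8, 44561/105, -134669/120, 4044653/1344, …
ICs: h(0) = 0, h′(0) = 6.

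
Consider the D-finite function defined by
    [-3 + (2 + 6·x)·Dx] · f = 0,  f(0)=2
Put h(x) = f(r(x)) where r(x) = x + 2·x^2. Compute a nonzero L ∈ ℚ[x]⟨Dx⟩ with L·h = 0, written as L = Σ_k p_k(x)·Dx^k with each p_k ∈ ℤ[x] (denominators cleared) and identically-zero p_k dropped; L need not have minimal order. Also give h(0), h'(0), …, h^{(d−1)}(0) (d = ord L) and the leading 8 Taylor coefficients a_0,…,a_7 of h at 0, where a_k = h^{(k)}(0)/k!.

L = (-3 - 12·x) + (2 + 6·x + 12·x^2)·Dx  (order 1).
h: a_k = 2, 3, 15/4, -45/8, 315/64, 405/128, -11205/512, 41715/1024, …
ICs: h(0) = 2.

f: a_k = 2, 3, -9/4, 27/8, -405/64, 1701/128, -15309/512, 72171/1024, …
f∘r: x↦r, Dx↦Dx/r' in L_f ⇒ L₀.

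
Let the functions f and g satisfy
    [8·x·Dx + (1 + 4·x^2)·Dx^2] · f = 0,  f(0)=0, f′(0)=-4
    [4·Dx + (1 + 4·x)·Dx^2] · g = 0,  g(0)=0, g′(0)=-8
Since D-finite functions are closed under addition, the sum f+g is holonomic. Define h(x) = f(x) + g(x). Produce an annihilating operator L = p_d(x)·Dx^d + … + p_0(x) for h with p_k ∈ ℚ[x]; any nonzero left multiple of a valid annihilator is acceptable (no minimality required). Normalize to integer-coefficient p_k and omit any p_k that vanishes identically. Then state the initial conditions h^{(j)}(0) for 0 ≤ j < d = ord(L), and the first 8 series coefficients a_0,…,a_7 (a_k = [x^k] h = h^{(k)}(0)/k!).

L = (-8 - 96·x + 96·x^2 + 128·x^3)·Dx + (-10 - 16·x - 72·x^2 + 192·x^3 + 256·x^4)·Dx^2 + (-1 - 2·x + 8·x^2 + 8·x^3 + 48·x^4 + 64·x^5)·Dx^3  (order 3).
h: a_k = 0, -12, 16, -112/3, 128, -2112/5, 4096/3, -32512/7, …
ICs: h(0) = 0, h′(0) = -12, h′′(0) = 32.

f: a_k = 0, -4, 0, 16/3, 0, -64/5, 0, 256/7, …
g: a_k = 0, -8, 16, -128/3, 128, -2048/5, 4096/3, -32768/7, …
h₀=f+g: left-lcm gives L₀, ord ≤ 4.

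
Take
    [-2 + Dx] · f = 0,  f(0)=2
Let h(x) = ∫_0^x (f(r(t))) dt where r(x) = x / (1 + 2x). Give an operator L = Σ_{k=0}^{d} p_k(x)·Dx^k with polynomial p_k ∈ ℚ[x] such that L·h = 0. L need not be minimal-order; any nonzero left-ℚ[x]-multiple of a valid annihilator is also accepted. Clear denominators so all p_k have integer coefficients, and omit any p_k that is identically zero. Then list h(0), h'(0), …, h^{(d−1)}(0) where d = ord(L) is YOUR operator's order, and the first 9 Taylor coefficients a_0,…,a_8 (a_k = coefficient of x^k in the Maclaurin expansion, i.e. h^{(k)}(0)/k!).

f: a_k = 2, 4, 4, 8/3, 4/3, 8/15, 8/45, 16/315, 4/315, …
Change of var in L_f (x↦r) gives L₀.
∫: right-multiply L₀ by Dx.
L = -2·Dx + (1 + 4·x + 4·x^2)·Dx^2  (order 2).
h: a_k = 0, 2, 2, -4/3, 2/3, 4/15, -76/45, 1208/315, -2182/315, …
ICs: h(0) = 0, h′(0) = 2.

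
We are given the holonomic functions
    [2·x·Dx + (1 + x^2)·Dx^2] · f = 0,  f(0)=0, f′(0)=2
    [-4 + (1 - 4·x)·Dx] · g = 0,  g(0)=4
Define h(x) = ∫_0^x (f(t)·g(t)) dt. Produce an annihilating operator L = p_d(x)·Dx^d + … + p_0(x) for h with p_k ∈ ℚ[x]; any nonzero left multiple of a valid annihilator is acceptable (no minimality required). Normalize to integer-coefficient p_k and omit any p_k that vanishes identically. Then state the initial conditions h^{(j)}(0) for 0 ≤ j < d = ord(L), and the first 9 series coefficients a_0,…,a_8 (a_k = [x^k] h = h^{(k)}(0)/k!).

f: a_k = 0, 2, 0, -2/3, 0, 2/5, 0, -2/7, 0, …
g: a_k = 4, 16, 64, 256, 1024, 4096, 16384, 65536, 262144, …
L₀ := L_f ⊗_s L_g (sym. prod.), ord ≤ 2.
h=∫₀ˣh₀: take L = L₀·Dx.
L = 8·x·Dx + (8 - 2·x + 16·x^2)·Dx^2 + (-1 + 4·x - x^2 + 4·x^3)·Dx^3  (order 3).
h: a_k = 0, 0, 4, 32/3, 94/3, 1504/15, 15052/45, 120416/105, 421441/105, …
ICs: h(0) = 0, h′(0) = 0, h′′(0) = 8.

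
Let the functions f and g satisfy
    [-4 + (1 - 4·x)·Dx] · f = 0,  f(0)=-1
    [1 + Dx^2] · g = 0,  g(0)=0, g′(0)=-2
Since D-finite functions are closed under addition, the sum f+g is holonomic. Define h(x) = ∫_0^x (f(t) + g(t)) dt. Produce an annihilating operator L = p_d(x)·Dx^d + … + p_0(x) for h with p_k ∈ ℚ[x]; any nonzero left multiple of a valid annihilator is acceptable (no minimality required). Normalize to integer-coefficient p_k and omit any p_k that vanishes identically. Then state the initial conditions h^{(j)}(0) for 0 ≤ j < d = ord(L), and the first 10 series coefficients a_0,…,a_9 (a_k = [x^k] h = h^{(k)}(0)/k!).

f: a_k = -1, -4, -16, -64, -256, -1024, -4096, -16384, -65536, -262144, …
g: a_k = 0, -2, 0, 1/3, 0, -1/60, 0, 1/2520, 0, -1/181440, …
h₀=f+g: left-lcm gives L₀, ord ≤ 3.
Integrate: L := L₀·Dx.
L = (388 - 32·x + 64·x^2)·Dx + (-33 + 140·x - 48·x^2 + 64·x^3)·Dx^2 + (388 - 32·x + 64·x^2)·Dx^3 + (-33 + 140·x - 48·x^2 + 64·x^3)·Dx^4  (order 4).
h: a_k = 0, -1, -3, -16/3, -191/12, -256/5, -61441/360, -4096/7, -41287679/20160, -65536/9, …
ICs: h(0) = 0, h′(0) = -1, h′′(0) = -6, h′′′(0) = -32.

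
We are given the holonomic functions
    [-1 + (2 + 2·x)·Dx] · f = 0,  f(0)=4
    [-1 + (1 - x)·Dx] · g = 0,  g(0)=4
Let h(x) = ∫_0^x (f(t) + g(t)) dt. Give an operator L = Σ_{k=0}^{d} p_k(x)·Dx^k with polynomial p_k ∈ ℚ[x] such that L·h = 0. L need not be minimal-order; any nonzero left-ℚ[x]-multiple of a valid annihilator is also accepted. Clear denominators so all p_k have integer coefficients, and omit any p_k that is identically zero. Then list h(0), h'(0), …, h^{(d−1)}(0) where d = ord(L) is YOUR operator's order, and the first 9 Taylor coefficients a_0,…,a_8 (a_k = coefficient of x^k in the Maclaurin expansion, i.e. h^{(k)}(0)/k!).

L = (5 + 3·x)·Dx + (-9 - 14·x - 9·x^2)·Dx^2 + (2 + 6·x - 2·x^2 - 6·x^3)·Dx^3  (order 3).
h: a_k = 0, 8, 3, 7/6, 17/16, 123/160, 263/384, 1003/1792, 2081/4096, …
ICs: h(0) = 0, h′(0) = 8, h′′(0) = 6.

f: a_k = 4, 2, -1/2, 1/4, -5/32, 7/64, -21/256, 33/512, -429/8192, …
g: a_k = 4, 4, 4, 4, 4, 4, 4, 4, 4, …
f+g: L₀ = lclm(L_f,L_g), ord ≤ 1+1.
h=∫h₀ ⇒ L = L₀·Dx.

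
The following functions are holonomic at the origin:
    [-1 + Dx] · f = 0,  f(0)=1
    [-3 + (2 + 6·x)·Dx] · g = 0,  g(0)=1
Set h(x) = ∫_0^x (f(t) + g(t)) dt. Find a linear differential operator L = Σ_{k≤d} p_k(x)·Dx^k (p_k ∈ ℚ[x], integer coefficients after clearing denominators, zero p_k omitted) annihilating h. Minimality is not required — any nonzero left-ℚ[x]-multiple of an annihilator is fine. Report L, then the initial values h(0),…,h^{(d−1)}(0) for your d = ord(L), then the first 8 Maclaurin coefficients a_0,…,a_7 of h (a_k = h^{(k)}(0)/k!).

L = (15 + 18·x)·Dx + (-13 - 24·x - 36·x^2)·Dx^2 + (-2 + 6·x + 36·x^2)·Dx^3  (order 3).
h: a_k = 0, 2, 5/4, -5/24, 89/192, -1199/1920, 25547/23040, -688841/322560, …
ICs: h(0) = 0, h′(0) = 2, h′′(0) = 5/2.

f: a_k = 1, 1, 1/2, 1/6, 1/24, 1/120, 1/720, 1/5040, …
g: a_k = 1, 3/2, -9/8, 27/16, -405/128, 1701/256, -15309/1024, 72171/2048, …
Sum ⇒ L₀ = lclm(L_f,L_g) in ℚ(x)⟨Dx⟩.
h=∫₀ˣh₀: take L = L₀·Dx.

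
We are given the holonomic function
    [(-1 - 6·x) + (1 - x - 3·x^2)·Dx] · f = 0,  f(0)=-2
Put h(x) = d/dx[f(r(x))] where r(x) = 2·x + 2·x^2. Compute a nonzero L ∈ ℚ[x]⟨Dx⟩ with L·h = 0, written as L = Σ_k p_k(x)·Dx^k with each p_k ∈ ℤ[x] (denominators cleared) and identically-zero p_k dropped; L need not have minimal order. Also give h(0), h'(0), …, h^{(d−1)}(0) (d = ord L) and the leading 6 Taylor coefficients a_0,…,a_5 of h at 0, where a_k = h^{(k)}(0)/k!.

L = (18 + 156·x + 804·x^2 + 2736·x^3 + 4968·x^4 + 4320·x^5 + 1440·x^6) + (-1 - 12·x + 6·x^2 + 268·x^3 + 900·x^4 + 1368·x^5 + 1008·x^6 + 288·x^7)·Dx  (order 1).
h: a_k = -4, -72, -528, -3904, -26640, -173856, …
ICs: h(0) = -4.

f: a_k = -2, -2, -8, -14, -38, -80, …
h₀=f(r): pull back L_f along r ⇒ L₀.
Derive L from L₀ (diff closure).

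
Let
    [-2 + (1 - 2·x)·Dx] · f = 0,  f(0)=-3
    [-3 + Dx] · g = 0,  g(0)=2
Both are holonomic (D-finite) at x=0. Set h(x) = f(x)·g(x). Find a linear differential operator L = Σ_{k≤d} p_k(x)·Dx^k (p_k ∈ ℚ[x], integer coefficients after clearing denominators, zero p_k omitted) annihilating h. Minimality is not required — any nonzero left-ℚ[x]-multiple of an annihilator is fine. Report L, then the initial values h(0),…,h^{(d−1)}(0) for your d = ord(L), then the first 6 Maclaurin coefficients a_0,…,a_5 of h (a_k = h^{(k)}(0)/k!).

f: a_k = -3, -6, -12, -24, -48, -96, …
g: a_k = 2, 6, 9, 9, 27/4, 81/20, …
h₀=f·g: eliminate ⇒ L₀, order ≤ 1·1.
L = (5 - 6·x) + (-1 + 2·x)·Dx  (order 1).
h: a_k = -6, -30, -87, -201, -1689/4, -17133/20, …
ICs: h(0) = -6.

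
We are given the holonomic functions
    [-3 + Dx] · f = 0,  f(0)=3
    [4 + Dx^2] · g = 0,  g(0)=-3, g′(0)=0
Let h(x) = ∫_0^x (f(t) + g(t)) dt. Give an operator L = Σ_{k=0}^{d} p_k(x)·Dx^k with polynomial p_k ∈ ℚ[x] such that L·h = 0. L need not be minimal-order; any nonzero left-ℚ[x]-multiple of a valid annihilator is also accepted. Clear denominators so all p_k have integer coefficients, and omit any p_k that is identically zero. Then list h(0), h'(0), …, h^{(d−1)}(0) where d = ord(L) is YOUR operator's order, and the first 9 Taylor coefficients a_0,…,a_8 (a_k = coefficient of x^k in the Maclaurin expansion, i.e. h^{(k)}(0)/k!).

L = -12·Dx + 4·Dx^2 - 3·Dx^3 + Dx^4  (order 4).
h: a_k = 0, 0, 9/2, 13/2, 27/8, 13/8, 81/80, 793/1680, 729/4480, …
ICs: h(0) = 0, h′(0) = 0, h′′(0) = 9, h′′′(0) = 39.

f: a_k = 3, 9, 27/2, 27/2, 81/8, 243/40, 243/80, 729/560, 2187/4480, …
g: a_k = -3, 0, 6, 0, -2, 0, 4/15, 0, -2/105, …
f+g: L₀ = lclm(L_f,L_g), ord ≤ 1+2.
h=∫h₀ ⇒ L = L₀·Dx.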